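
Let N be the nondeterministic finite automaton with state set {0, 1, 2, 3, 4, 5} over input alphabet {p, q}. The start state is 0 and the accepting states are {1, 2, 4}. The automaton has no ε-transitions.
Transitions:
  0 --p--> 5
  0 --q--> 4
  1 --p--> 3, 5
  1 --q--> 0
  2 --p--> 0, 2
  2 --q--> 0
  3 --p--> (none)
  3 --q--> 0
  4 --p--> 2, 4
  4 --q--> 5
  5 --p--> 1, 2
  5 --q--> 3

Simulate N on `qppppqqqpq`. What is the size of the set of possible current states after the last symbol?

Start: {0}
read q: {4}
read p: {2, 4}
read p: {0, 2, 4}
read p: {0, 2, 4, 5}
read p: {0, 1, 2, 4, 5}
read q: {0, 3, 4, 5}
read q: {0, 3, 4, 5}
read q: {0, 3, 4, 5}
read p: {1, 2, 4, 5}
read q: {0, 3, 5}
Final reachable set {0, 3, 5} has 3 states.

3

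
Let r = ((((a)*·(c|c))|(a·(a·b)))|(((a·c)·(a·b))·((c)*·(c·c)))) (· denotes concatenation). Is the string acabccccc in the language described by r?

The right alternative (((a·c)·(a·b))·((c)*·(c·c))) matches acabccccc.

yes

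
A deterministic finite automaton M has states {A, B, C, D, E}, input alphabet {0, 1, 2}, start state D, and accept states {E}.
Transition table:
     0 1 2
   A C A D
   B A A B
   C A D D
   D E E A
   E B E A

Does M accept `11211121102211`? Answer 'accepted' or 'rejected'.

rejected

D --1--> E
E --1--> E
E --2--> A
A --1--> A
A --1--> A
A --1--> A
A --2--> D
D --1--> E
E --1--> E
E --0--> B
B --2--> B
B --2--> B
B --1--> A
A --1--> A
End in state A, which is not an accepting state.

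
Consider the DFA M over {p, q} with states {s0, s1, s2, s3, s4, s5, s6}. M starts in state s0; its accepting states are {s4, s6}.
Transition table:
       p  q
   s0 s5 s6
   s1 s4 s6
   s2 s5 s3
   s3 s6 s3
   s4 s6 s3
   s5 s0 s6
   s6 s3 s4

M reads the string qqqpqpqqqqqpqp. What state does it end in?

s6

s0 --q--> s6
s6 --q--> s4
s4 --q--> s3
s3 --p--> s6
s6 --q--> s4
s4 --p--> s6
s6 --q--> s4
s4 --q--> s3
s3 --q--> s3
s3 --q--> s3
s3 --q--> s3
s3 --p--> s6
s6 --q--> s4
s4 --p--> s6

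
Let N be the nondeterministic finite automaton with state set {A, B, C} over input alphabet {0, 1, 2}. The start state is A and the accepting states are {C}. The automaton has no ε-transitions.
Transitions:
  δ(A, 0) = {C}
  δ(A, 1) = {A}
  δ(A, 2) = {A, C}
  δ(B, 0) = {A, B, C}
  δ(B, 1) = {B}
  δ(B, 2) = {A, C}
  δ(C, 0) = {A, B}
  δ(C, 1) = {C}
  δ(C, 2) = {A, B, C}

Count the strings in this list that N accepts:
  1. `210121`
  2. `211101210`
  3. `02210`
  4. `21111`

4

`210121`: accepted
`211101210`: accepted
`02210`: accepted
`21111`: accepted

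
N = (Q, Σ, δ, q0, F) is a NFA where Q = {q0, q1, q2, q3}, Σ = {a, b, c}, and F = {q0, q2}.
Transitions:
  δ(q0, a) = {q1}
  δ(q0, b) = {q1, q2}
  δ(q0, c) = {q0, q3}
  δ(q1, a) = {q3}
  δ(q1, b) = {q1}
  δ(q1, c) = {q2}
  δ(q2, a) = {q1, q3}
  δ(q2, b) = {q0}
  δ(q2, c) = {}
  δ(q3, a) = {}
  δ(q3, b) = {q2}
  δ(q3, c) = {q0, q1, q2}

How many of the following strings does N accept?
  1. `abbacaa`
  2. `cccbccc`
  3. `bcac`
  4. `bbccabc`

3

`abbacaa`: rejected
`cccbccc`: accepted
`bcac`: accepted
`bbccabc`: accepted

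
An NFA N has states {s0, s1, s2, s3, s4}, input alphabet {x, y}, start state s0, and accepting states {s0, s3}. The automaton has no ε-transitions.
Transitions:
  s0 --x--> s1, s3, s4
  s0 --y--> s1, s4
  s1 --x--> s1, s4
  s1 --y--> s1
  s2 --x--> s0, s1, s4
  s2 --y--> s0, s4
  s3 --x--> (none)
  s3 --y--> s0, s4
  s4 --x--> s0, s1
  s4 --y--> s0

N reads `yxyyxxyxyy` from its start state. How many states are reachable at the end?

3

Start: {s0}
read y: {s1, s4}
read x: {s0, s1, s4}
read y: {s0, s1, s4}
read y: {s0, s1, s4}
read x: {s0, s1, s3, s4}
read x: {s0, s1, s3, s4}
read y: {s0, s1, s4}
read x: {s0, s1, s3, s4}
read y: {s0, s1, s4}
read y: {s0, s1, s4}
Final reachable set {s0, s1, s4} has 3 states.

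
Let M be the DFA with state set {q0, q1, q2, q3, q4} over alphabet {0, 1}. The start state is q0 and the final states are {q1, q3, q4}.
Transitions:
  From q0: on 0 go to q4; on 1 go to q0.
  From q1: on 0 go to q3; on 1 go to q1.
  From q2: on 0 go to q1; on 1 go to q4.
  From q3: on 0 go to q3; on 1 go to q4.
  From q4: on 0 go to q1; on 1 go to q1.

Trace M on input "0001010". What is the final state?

q3

q0 --0--> q4
q4 --0--> q1
q1 --0--> q3
q3 --1--> q4
q4 --0--> q1
q1 --1--> q1
q1 --0--> q3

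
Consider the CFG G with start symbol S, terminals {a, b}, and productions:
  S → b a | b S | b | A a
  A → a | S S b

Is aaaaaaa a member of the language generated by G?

no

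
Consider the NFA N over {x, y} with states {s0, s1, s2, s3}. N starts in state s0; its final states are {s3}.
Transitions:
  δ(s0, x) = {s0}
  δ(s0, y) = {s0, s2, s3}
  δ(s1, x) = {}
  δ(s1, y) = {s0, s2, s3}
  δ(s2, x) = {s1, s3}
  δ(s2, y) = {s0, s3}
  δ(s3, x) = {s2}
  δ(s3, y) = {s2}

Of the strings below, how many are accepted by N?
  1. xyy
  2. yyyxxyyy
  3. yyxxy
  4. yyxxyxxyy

xyy: accepted
yyyxxyyy: accepted
yyxxy: accepted
yyxxyxxyy: accepted

4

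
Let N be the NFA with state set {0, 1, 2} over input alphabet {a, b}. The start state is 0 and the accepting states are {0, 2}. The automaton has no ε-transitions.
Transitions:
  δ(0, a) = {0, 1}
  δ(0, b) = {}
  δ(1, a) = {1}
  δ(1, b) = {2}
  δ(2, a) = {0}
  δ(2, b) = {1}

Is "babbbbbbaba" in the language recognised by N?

rejected

Start: {0}
read b: {}
The reachable set is empty and stays empty for the remaining 10 symbols.
Reachable ∩ accepting = {} — empty.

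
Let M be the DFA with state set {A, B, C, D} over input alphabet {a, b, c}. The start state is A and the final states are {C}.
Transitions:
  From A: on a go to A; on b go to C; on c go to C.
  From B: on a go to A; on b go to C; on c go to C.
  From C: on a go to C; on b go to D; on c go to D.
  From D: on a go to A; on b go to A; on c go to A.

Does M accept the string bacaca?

accepted

A --b--> C
C --a--> C
C --c--> D
D --a--> A
A --c--> C
C --a--> C
End in state C, which is an accepting state.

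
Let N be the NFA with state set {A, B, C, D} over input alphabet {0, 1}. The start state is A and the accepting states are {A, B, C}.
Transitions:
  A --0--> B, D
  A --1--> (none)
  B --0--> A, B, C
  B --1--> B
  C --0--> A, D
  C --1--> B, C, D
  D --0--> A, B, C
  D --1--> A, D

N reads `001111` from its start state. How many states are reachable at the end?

4

Start: {A}
read 0: {B, D}
read 0: {A, B, C}
read 1: {B, C, D}
read 1: {A, B, C, D}
read 1: {A, B, C, D}
read 1: {A, B, C, D}
Final reachable set {A, B, C, D} has 4 states.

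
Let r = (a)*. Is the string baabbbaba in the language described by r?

no

baabbbaba cannot be split into zero or more pieces each matching a.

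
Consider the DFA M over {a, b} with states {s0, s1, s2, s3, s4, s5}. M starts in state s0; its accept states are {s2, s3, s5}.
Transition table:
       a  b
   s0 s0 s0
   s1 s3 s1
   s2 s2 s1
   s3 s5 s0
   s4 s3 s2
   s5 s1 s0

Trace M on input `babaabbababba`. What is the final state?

s0

s0 --b--> s0
s0 --a--> s0
s0 --b--> s0
s0 --a--> s0
s0 --a--> s0
s0 --b--> s0
s0 --b--> s0
s0 --a--> s0
s0 --b--> s0
s0 --a--> s0
s0 --b--> s0
s0 --b--> s0
s0 --a--> s0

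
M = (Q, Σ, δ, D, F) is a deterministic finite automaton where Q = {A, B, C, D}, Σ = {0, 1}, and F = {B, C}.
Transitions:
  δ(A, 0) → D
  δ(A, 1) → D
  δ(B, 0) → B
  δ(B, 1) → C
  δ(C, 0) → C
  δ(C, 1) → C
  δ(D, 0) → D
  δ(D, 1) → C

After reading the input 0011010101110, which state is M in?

D --0--> D
D --0--> D
D --1--> C
C --1--> C
C --0--> C
C --1--> C
C --0--> C
C --1--> C
C --0--> C
C --1--> C
C --1--> C
C --1--> C
C --0--> C

C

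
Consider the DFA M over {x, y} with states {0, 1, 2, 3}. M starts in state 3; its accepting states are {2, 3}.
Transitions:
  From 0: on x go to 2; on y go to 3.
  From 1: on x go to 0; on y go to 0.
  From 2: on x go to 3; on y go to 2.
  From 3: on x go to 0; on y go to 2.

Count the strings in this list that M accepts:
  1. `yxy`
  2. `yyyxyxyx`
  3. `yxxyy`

`yxy`: accepted
`yyyxyxyx`: accepted
`yxxyy`: accepted

3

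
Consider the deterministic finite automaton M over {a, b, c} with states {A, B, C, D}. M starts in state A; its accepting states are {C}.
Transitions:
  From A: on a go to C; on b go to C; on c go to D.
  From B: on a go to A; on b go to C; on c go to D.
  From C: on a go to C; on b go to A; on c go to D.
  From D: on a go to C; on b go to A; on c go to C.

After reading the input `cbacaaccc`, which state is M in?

D

A --c--> D
D --b--> A
A --a--> C
C --c--> D
D --a--> C
C --a--> C
C --c--> D
D --c--> C
C --c--> D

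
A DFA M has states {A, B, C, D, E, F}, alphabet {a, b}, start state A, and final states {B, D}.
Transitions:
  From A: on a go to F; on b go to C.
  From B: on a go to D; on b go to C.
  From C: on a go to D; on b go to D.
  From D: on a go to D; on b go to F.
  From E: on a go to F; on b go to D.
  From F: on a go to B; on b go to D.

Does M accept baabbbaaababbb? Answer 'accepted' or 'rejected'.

rejected

A --b--> C
C --a--> D
D --a--> D
D --b--> F
F --b--> D
D --b--> F
F --a--> B
B --a--> D
D --a--> D
D --b--> F
F --a--> B
B --b--> C
C --b--> D
D --b--> F
End in state F, which is not an accepting state.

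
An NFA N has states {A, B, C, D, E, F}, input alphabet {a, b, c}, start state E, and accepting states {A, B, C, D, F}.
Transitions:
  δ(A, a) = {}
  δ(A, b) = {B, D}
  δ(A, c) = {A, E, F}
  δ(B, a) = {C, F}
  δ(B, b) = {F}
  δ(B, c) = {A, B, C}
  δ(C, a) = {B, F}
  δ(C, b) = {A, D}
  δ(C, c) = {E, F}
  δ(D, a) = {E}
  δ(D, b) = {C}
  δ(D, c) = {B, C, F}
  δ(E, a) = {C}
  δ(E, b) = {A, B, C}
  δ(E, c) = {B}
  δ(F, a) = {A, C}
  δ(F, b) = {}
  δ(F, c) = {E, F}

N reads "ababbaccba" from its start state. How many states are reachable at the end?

5

Start: {E}
read a: {C}
read b: {A, D}
read a: {E}
read b: {A, B, C}
read b: {A, B, D, F}
read a: {A, C, E, F}
read c: {A, B, E, F}
read c: {A, B, C, E, F}
read b: {A, B, C, D, F}
read a: {A, B, C, E, F}
Final reachable set {A, B, C, E, F} has 5 states.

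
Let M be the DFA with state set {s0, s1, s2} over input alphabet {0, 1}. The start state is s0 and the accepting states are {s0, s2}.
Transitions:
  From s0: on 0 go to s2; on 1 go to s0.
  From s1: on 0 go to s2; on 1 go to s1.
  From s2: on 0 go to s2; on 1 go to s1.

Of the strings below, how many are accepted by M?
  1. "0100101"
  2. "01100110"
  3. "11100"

2

"0100101": rejected
"01100110": accepted
"11100": accepted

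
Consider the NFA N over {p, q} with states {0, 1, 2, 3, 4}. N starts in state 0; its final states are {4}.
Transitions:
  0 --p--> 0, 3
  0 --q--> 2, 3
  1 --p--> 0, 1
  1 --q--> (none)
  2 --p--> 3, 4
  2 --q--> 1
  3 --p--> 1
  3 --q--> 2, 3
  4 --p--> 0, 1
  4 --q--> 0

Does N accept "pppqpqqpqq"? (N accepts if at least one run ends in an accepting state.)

Start: {0}
read p: {0, 3}
read p: {0, 1, 3}
read p: {0, 1, 3}
read q: {2, 3}
read p: {1, 3, 4}
read q: {0, 2, 3}
read q: {1, 2, 3}
read p: {0, 1, 3, 4}
read q: {0, 2, 3}
read q: {1, 2, 3}
Reachable ∩ accepting = {} — empty.

rejected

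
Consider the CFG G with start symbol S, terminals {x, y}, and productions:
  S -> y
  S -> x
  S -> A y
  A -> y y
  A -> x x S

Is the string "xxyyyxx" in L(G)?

no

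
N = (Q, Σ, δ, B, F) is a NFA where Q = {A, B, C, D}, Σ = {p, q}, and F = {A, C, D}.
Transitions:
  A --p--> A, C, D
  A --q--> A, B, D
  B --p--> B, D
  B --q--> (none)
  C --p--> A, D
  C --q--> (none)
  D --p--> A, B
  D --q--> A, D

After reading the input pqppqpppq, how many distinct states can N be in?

Start: {B}
read p: {B, D}
read q: {A, D}
read p: {A, B, C, D}
read p: {A, B, C, D}
read q: {A, B, D}
read p: {A, B, C, D}
read p: {A, B, C, D}
read p: {A, B, C, D}
read q: {A, B, D}
Final reachable set {A, B, D} has 3 states.

3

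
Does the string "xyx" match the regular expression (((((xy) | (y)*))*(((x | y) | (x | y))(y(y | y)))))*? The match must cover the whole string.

no

xyx cannot be split into zero or more pieces each matching ((((xy)|(y)*))*(((x|y)|(x|y))(y(y|y)))).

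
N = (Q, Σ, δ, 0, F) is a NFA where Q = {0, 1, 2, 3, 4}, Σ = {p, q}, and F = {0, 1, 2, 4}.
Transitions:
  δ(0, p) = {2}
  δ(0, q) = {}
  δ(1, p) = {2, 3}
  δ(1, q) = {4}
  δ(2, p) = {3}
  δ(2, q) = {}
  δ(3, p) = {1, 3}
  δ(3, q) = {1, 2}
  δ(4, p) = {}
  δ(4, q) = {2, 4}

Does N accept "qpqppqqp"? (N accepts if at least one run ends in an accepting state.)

rejected

Start: {0}
read q: {}
The reachable set is empty and stays empty for the remaining 7 symbols.
Reachable ∩ accepting = {} — empty.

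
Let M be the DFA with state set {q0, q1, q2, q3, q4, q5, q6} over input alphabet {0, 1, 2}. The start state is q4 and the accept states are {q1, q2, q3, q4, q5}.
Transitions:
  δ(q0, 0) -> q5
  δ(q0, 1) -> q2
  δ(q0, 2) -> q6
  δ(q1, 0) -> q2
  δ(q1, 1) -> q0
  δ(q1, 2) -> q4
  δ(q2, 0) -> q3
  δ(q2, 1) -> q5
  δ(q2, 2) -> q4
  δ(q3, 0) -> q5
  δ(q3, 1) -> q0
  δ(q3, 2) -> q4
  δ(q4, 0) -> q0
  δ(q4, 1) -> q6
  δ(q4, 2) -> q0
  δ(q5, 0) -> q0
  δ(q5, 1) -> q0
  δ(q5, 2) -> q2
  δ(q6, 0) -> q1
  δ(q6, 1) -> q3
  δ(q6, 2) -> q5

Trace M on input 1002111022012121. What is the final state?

q4 --1--> q6
q6 --0--> q1
q1 --0--> q2
q2 --2--> q4
q4 --1--> q6
q6 --1--> q3
q3 --1--> q0
q0 --0--> q5
q5 --2--> q2
q2 --2--> q4
q4 --0--> q0
q0 --1--> q2
q2 --2--> q4
q4 --1--> q6
q6 --2--> q5
q5 --1--> q0

q0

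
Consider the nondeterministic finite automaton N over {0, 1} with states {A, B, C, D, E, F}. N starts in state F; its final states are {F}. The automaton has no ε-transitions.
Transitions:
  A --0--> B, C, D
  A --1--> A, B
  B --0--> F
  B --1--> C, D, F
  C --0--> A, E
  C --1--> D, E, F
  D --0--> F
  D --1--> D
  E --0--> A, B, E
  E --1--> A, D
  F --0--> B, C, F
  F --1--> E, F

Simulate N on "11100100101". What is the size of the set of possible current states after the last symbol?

6

Start: {F}
read 1: {E, F}
read 1: {A, D, E, F}
read 1: {A, B, D, E, F}
read 0: {A, B, C, D, E, F}
read 0: {A, B, C, D, E, F}
read 1: {A, B, C, D, E, F}
read 0: {A, B, C, D, E, F}
read 0: {A, B, C, D, E, F}
read 1: {A, B, C, D, E, F}
read 0: {A, B, C, D, E, F}
read 1: {A, B, C, D, E, F}
Final reachable set {A, B, C, D, E, F} has 6 states.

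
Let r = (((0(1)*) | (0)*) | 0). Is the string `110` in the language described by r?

no

Neither ((0(1)*)|(0)*) nor 0 matches 110.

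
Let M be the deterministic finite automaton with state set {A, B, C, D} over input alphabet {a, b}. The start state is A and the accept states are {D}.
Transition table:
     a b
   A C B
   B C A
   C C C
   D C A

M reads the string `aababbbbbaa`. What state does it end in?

A --a--> C
C --a--> C
C --b--> C
C --a--> C
C --b--> C
C --b--> C
C --b--> C
C --b--> C
C --b--> C
C --a--> C
C --a--> C

C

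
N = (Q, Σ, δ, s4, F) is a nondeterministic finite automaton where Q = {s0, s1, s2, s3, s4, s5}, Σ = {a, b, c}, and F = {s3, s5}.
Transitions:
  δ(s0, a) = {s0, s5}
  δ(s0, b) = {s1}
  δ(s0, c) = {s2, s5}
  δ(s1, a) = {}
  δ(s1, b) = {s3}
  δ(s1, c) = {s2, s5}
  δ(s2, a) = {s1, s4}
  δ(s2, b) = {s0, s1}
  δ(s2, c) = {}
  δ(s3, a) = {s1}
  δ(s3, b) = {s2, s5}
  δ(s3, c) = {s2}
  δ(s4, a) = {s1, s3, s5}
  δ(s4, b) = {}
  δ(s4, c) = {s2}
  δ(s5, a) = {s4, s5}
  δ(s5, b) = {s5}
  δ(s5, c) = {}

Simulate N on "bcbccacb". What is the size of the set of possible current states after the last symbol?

0

Start: {s4}
read b: {}
The reachable set is empty and stays empty for the remaining 7 symbols.
Final reachable set {} has 0 states.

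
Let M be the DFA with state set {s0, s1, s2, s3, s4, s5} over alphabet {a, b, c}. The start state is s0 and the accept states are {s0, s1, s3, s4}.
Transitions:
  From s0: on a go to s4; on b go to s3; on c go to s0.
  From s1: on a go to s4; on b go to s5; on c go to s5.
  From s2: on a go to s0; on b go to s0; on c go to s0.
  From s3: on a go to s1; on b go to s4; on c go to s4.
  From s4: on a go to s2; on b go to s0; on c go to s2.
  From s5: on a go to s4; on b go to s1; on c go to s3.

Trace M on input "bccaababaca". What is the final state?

s0

s0 --b--> s3
s3 --c--> s4
s4 --c--> s2
s2 --a--> s0
s0 --a--> s4
s4 --b--> s0
s0 --a--> s4
s4 --b--> s0
s0 --a--> s4
s4 --c--> s2
s2 --a--> s0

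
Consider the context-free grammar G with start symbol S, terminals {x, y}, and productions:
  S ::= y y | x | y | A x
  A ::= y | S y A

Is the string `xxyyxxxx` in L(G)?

no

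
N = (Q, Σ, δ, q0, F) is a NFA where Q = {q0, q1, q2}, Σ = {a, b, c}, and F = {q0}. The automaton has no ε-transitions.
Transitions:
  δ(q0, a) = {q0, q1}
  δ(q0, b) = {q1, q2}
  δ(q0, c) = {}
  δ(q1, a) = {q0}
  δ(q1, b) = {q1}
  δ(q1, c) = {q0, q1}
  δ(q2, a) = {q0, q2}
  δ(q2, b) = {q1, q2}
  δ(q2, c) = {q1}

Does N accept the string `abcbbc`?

Start: {q0}
read a: {q0, q1}
read b: {q1, q2}
read c: {q0, q1}
read b: {q1, q2}
read b: {q1, q2}
read c: {q0, q1}
Reachable ∩ accepting = {q0} — nonempty.

accepted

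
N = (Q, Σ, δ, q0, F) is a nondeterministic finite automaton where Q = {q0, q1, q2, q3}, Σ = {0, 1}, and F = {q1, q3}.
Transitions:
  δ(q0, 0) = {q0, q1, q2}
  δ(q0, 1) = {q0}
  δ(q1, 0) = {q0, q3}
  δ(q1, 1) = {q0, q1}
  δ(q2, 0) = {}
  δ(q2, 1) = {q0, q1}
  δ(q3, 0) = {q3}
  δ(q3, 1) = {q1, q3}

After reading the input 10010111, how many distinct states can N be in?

3

Start: {q0}
read 1: {q0}
read 0: {q0, q1, q2}
read 0: {q0, q1, q2, q3}
read 1: {q0, q1, q3}
read 0: {q0, q1, q2, q3}
read 1: {q0, q1, q3}
read 1: {q0, q1, q3}
read 1: {q0, q1, q3}
Final reachable set {q0, q1, q3} has 3 states.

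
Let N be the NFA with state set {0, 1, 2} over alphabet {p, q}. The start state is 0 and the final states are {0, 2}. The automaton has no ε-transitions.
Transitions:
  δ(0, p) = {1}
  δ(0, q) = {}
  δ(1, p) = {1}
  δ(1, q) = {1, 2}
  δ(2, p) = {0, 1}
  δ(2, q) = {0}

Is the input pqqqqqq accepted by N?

Start: {0}
read p: {1}
read q: {1, 2}
read q: {0, 1, 2}
read q: {0, 1, 2}
read q: {0, 1, 2}
read q: {0, 1, 2}
read q: {0, 1, 2}
Reachable ∩ accepting = {0, 2} — nonempty.

accepted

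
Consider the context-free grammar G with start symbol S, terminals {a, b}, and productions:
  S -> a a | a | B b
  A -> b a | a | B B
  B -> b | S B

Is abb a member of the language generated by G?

S ⇒ Bb ⇒ SBb ⇒ aBb ⇒ abb

yes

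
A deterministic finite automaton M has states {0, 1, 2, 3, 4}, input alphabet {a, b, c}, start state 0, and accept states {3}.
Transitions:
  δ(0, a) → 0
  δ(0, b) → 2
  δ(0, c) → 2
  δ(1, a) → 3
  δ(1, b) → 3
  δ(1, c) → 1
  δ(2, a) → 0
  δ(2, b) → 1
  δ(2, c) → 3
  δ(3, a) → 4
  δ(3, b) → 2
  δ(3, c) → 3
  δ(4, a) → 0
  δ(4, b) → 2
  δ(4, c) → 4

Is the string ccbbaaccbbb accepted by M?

0 --c--> 2
2 --c--> 3
3 --b--> 2
2 --b--> 1
1 --a--> 3
3 --a--> 4
4 --c--> 4
4 --c--> 4
4 --b--> 2
2 --b--> 1
1 --b--> 3
End in state 3, which is an accepting state.

accepted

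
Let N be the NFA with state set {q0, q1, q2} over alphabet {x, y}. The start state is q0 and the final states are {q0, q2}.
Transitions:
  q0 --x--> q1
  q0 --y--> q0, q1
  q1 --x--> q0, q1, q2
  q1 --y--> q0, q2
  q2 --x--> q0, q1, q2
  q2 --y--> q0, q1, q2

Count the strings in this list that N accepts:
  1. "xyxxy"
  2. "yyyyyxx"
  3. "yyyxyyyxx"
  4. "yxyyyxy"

"xyxxy": accepted
"yyyyyxx": accepted
"yyyxyyyxx": accepted
"yxyyyxy": accepted

4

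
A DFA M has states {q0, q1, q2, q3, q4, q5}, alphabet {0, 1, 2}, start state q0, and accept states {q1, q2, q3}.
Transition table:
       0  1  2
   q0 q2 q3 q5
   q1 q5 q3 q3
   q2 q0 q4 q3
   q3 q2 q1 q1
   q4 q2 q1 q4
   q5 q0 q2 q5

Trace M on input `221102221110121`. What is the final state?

q0 --2--> q5
q5 --2--> q5
q5 --1--> q2
q2 --1--> q4
q4 --0--> q2
q2 --2--> q3
q3 --2--> q1
q1 --2--> q3
q3 --1--> q1
q1 --1--> q3
q3 --1--> q1
q1 --0--> q5
q5 --1--> q2
q2 --2--> q3
q3 --1--> q1

q1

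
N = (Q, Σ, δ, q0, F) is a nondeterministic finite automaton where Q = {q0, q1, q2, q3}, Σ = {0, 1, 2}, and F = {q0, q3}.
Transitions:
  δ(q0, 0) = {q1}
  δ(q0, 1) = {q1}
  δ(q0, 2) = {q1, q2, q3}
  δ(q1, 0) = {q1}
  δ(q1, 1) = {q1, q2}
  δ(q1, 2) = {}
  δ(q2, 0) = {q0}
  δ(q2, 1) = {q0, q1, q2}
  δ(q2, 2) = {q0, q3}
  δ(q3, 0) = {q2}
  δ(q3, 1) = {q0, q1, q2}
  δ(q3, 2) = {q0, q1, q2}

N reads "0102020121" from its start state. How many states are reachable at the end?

3

Start: {q0}
read 0: {q1}
read 1: {q1, q2}
read 0: {q0, q1}
read 2: {q1, q2, q3}
read 0: {q0, q1, q2}
read 2: {q0, q1, q2, q3}
read 0: {q0, q1, q2}
read 1: {q0, q1, q2}
read 2: {q0, q1, q2, q3}
read 1: {q0, q1, q2}
Final reachable set {q0, q1, q2} has 3 states.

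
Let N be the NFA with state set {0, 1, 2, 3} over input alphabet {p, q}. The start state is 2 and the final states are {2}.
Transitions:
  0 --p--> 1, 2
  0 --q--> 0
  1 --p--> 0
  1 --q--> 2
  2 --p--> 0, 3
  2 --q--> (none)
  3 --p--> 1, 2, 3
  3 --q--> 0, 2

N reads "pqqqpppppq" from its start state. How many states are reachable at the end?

2

Start: {2}
read p: {0, 3}
read q: {0, 2}
read q: {0}
read q: {0}
read p: {1, 2}
read p: {0, 3}
read p: {1, 2, 3}
read p: {0, 1, 2, 3}
read p: {0, 1, 2, 3}
read q: {0, 2}
Final reachable set {0, 2} has 2 states.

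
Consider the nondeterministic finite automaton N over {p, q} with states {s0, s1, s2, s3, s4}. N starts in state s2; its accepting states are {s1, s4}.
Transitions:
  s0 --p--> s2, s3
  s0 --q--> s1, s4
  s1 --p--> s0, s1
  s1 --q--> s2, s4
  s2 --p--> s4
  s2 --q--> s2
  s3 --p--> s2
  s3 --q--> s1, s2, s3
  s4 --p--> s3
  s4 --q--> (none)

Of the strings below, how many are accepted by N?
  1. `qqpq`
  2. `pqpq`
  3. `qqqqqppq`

1

`qqpq`: rejected
`pqpq`: rejected
`qqqqqppq`: accepted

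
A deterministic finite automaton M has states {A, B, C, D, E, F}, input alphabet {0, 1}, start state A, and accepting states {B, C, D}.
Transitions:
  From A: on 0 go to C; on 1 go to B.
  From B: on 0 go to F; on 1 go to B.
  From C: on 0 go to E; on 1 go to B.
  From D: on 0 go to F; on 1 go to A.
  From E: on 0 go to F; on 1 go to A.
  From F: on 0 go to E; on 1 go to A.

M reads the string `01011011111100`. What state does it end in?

A --0--> C
C --1--> B
B --0--> F
F --1--> A
A --1--> B
B --0--> F
F --1--> A
A --1--> B
B --1--> B
B --1--> B
B --1--> B
B --1--> B
B --0--> F
F --0--> E

E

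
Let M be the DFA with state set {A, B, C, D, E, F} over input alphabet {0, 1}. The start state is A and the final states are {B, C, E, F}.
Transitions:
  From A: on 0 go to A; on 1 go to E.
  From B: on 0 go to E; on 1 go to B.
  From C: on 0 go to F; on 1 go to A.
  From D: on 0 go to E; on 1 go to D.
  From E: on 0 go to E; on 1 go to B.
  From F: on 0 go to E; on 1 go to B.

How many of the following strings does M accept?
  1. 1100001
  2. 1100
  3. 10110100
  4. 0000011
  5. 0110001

5

1100001: accepted
1100: accepted
10110100: accepted
0000011: accepted
0110001: accepted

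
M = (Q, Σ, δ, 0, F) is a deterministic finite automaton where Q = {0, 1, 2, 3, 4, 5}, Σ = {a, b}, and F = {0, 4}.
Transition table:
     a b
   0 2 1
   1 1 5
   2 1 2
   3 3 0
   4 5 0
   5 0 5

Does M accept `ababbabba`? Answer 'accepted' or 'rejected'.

0 --a--> 2
2 --b--> 2
2 --a--> 1
1 --b--> 5
5 --b--> 5
5 --a--> 0
0 --b--> 1
1 --b--> 5
5 --a--> 0
End in state 0, which is an accepting state.

accepted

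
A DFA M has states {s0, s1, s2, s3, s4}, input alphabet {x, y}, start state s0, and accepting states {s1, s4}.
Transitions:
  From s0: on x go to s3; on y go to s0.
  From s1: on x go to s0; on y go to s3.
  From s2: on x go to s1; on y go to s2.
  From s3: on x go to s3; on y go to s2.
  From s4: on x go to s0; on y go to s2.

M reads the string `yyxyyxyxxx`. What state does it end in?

s3

s0 --y--> s0
s0 --y--> s0
s0 --x--> s3
s3 --y--> s2
s2 --y--> s2
s2 --x--> s1
s1 --y--> s3
s3 --x--> s3
s3 --x--> s3
s3 --x--> s3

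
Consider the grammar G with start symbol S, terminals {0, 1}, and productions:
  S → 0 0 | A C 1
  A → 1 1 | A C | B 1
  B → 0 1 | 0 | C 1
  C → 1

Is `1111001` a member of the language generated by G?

no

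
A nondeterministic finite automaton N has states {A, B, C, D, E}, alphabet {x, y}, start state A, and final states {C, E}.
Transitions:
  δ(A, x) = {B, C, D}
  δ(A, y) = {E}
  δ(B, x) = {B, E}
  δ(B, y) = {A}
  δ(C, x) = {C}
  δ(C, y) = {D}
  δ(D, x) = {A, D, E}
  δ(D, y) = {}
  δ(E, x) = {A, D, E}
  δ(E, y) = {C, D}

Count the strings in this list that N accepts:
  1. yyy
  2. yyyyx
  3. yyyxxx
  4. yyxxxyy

yyy: rejected
yyyyx: rejected
yyyxxx: accepted
yyxxxyy: accepted

2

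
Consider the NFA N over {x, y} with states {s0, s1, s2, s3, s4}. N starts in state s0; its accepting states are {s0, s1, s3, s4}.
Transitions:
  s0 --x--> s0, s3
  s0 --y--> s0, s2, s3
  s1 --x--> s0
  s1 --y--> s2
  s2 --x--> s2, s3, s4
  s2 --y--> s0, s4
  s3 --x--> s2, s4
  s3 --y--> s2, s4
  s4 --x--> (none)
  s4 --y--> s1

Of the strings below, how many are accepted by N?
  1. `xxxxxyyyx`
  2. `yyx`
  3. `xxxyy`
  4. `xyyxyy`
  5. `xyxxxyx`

5

`xxxxxyyyx`: accepted
`yyx`: accepted
`xxxyy`: accepted
`xyyxyy`: accepted
`xyxxxyx`: accepted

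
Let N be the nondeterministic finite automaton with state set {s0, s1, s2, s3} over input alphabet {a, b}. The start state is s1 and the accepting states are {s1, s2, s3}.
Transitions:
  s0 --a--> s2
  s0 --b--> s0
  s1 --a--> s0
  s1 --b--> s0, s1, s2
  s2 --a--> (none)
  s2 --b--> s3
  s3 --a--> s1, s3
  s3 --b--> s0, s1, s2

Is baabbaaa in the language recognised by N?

Start: {s1}
read b: {s0, s1, s2}
read a: {s0, s2}
read a: {s2}
read b: {s3}
read b: {s0, s1, s2}
read a: {s0, s2}
read a: {s2}
read a: {}
Reachable ∩ accepting = {} — empty.

rejected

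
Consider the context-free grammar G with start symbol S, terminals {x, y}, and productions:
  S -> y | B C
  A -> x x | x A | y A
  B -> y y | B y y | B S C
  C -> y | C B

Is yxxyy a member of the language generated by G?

no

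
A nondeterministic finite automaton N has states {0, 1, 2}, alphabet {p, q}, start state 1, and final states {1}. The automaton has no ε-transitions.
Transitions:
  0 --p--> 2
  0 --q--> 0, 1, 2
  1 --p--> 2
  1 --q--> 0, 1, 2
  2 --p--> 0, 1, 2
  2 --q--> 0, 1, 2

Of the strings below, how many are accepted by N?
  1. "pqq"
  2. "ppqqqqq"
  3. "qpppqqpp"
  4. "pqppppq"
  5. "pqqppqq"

"pqq": accepted
"ppqqqqq": accepted
"qpppqqpp": accepted
"pqppppq": accepted
"pqqppqq": accepted

5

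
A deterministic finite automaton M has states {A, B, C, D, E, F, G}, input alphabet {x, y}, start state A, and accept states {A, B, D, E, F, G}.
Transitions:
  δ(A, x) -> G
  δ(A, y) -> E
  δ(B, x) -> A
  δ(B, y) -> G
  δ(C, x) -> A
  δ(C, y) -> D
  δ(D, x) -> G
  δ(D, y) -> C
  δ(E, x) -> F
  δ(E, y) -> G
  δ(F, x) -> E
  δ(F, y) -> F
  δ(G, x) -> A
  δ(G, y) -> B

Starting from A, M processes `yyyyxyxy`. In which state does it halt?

A --y--> E
E --y--> G
G --y--> B
B --y--> G
G --x--> A
A --y--> E
E --x--> F
F --y--> F

F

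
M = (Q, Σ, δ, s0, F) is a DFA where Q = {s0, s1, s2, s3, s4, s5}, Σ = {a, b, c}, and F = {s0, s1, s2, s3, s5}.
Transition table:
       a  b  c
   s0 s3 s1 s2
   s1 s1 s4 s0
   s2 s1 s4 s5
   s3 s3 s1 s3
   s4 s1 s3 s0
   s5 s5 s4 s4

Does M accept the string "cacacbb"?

rejected

s0 --c--> s2
s2 --a--> s1
s1 --c--> s0
s0 --a--> s3
s3 --c--> s3
s3 --b--> s1
s1 --b--> s4
End in state s4, which is not an accepting state.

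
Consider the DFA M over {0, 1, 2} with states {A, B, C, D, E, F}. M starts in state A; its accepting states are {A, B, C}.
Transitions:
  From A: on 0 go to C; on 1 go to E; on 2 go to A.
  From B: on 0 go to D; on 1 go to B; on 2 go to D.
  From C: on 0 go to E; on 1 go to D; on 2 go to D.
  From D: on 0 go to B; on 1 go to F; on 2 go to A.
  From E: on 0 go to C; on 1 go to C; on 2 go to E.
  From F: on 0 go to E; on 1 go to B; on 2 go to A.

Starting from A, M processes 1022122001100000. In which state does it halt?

B

A --1--> E
E --0--> C
C --2--> D
D --2--> A
A --1--> E
E --2--> E
E --2--> E
E --0--> C
C --0--> E
E --1--> C
C --1--> D
D --0--> B
B --0--> D
D --0--> B
B --0--> D
D --0--> B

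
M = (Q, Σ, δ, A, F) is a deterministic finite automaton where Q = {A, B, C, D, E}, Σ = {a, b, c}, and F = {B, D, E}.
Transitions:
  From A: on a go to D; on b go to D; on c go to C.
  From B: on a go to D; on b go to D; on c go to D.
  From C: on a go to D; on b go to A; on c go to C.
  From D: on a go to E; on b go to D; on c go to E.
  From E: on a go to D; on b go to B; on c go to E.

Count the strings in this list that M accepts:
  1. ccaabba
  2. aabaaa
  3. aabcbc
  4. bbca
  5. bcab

5

ccaabba: accepted
aabaaa: accepted
aabcbc: accepted
bbca: accepted
bcab: accepted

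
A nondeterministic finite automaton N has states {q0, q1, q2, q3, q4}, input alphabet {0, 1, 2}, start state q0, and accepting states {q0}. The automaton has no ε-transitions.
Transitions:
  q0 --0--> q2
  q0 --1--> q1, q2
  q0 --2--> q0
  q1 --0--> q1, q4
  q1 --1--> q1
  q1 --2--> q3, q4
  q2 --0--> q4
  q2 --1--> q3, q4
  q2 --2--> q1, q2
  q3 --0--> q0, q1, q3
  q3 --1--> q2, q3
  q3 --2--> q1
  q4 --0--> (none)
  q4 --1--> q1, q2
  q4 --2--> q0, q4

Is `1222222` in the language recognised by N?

Start: {q0}
read 1: {q1, q2}
read 2: {q1, q2, q3, q4}
read 2: {q0, q1, q2, q3, q4}
read 2: {q0, q1, q2, q3, q4}
read 2: {q0, q1, q2, q3, q4}
read 2: {q0, q1, q2, q3, q4}
read 2: {q0, q1, q2, q3, q4}
Reachable ∩ accepting = {q0} — nonempty.

accepted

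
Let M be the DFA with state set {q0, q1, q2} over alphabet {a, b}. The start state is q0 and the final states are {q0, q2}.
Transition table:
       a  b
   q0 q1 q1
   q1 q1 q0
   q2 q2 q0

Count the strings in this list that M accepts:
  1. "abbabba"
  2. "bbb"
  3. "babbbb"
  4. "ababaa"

"abbabba": rejected
"bbb": rejected
"babbbb": rejected
"ababaa": rejected

0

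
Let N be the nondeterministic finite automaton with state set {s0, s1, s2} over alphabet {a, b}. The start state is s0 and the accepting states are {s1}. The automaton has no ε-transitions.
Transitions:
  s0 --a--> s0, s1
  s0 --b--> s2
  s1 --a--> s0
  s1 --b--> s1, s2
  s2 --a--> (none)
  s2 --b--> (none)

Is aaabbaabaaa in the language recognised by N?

Start: {s0}
read a: {s0, s1}
read a: {s0, s1}
read a: {s0, s1}
read b: {s1, s2}
read b: {s1, s2}
read a: {s0}
read a: {s0, s1}
read b: {s1, s2}
read a: {s0}
read a: {s0, s1}
read a: {s0, s1}
Reachable ∩ accepting = {s1} — nonempty.

accepted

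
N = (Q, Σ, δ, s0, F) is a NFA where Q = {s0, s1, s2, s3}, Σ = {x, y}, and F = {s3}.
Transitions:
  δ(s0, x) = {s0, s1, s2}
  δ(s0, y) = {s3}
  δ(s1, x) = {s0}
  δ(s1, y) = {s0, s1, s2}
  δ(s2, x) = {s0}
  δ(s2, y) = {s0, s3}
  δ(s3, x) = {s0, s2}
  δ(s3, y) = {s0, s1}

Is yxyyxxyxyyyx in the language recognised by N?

rejected

Start: {s0}
read y: {s3}
read x: {s0, s2}
read y: {s0, s3}
read y: {s0, s1, s3}
read x: {s0, s1, s2}
read x: {s0, s1, s2}
read y: {s0, s1, s2, s3}
read x: {s0, s1, s2}
read y: {s0, s1, s2, s3}
read y: {s0, s1, s2, s3}
read y: {s0, s1, s2, s3}
read x: {s0, s1, s2}
Reachable ∩ accepting = {} — empty.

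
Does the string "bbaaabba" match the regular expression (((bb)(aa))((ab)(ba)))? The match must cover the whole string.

yes

Split as bbaa·abba: ((bb)(aa)) matches bbaa and ((ab)(ba)) matches abba.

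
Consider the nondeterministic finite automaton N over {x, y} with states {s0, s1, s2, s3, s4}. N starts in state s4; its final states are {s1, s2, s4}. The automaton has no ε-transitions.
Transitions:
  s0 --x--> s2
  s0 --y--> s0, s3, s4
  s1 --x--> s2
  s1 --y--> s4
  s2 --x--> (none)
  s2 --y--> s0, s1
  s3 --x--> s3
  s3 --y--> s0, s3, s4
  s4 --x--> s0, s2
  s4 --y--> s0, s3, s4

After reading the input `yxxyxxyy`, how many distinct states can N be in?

3

Start: {s4}
read y: {s0, s3, s4}
read x: {s0, s2, s3}
read x: {s2, s3}
read y: {s0, s1, s3, s4}
read x: {s0, s2, s3}
read x: {s2, s3}
read y: {s0, s1, s3, s4}
read y: {s0, s3, s4}
Final reachable set {s0, s3, s4} has 3 states.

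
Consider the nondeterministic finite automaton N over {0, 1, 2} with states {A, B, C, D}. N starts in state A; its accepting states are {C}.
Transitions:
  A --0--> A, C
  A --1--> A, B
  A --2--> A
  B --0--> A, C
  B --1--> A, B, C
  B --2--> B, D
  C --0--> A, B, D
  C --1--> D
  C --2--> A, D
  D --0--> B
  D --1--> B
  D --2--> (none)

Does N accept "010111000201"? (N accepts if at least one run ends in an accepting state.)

accepted

Start: {A}
read 0: {A, C}
read 1: {A, B, D}
read 0: {A, B, C}
read 1: {A, B, C, D}
read 1: {A, B, C, D}
read 1: {A, B, C, D}
read 0: {A, B, C, D}
read 0: {A, B, C, D}
read 0: {A, B, C, D}
read 2: {A, B, D}
read 0: {A, B, C}
read 1: {A, B, C, D}
Reachable ∩ accepting = {C} — nonempty.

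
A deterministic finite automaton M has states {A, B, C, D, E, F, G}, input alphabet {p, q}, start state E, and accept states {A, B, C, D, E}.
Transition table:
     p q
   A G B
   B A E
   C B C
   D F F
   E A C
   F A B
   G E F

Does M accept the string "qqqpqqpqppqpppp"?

E --q--> C
C --q--> C
C --q--> C
C --p--> B
B --q--> E
E --q--> C
C --p--> B
B --q--> E
E --p--> A
A --p--> G
G --q--> F
F --p--> A
A --p--> G
G --p--> E
E --p--> A
End in state A, which is an accepting state.

accepted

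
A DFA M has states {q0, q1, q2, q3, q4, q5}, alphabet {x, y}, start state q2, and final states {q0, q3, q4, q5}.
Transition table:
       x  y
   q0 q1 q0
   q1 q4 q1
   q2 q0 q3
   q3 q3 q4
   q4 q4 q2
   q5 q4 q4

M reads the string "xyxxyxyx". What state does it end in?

q2 --x--> q0
q0 --y--> q0
q0 --x--> q1
q1 --x--> q4
q4 --y--> q2
q2 --x--> q0
q0 --y--> q0
q0 --x--> q1

q1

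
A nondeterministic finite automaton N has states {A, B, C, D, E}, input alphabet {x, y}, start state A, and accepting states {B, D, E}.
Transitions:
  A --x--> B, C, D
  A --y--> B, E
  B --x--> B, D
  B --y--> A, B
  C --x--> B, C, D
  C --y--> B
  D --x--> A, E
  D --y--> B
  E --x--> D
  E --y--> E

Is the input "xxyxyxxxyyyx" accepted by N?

accepted

Start: {A}
read x: {B, C, D}
read x: {A, B, C, D, E}
read y: {A, B, E}
read x: {B, C, D}
read y: {A, B}
read x: {B, C, D}
read x: {A, B, C, D, E}
read x: {A, B, C, D, E}
read y: {A, B, E}
read y: {A, B, E}
read y: {A, B, E}
read x: {B, C, D}
Reachable ∩ accepting = {B, D} — nonempty.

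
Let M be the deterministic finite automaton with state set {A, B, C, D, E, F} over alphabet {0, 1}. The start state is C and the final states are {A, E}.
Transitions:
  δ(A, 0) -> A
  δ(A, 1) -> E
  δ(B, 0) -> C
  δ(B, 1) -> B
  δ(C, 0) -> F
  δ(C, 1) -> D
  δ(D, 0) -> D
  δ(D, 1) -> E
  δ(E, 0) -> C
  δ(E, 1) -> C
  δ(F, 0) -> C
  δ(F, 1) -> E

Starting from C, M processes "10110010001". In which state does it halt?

C --1--> D
D --0--> D
D --1--> E
E --1--> C
C --0--> F
F --0--> C
C --1--> D
D --0--> D
D --0--> D
D --0--> D
D --1--> E

E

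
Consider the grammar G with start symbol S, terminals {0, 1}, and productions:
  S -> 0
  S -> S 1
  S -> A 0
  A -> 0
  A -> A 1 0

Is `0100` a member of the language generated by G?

S ⇒ A0 ⇒ A100 ⇒ 0100

yes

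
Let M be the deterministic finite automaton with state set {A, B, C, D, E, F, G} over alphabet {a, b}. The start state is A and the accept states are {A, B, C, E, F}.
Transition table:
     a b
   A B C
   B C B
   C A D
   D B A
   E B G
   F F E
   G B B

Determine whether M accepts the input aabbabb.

A --a--> B
B --a--> C
C --b--> D
D --b--> A
A --a--> B
B --b--> B
B --b--> B
End in state B, which is an accepting state.

accepted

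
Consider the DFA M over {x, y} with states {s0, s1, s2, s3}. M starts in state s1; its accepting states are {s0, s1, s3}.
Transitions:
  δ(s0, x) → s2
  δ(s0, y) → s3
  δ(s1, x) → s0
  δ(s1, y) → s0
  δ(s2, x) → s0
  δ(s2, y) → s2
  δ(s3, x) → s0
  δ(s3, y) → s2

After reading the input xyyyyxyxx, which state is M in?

s2

s1 --x--> s0
s0 --y--> s3
s3 --y--> s2
s2 --y--> s2
s2 --y--> s2
s2 --x--> s0
s0 --y--> s3
s3 --x--> s0
s0 --x--> s2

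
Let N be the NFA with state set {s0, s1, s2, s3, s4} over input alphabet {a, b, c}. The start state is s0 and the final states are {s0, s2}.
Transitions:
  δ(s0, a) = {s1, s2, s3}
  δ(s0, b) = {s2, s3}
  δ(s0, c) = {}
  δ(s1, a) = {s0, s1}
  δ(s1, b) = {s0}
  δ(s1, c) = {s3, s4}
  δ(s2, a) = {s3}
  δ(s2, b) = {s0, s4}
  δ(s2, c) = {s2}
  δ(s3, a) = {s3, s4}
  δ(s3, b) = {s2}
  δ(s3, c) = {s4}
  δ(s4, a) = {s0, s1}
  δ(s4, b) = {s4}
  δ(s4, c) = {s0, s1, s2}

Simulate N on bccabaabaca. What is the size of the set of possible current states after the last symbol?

Start: {s0}
read b: {s2, s3}
read c: {s2, s4}
read c: {s0, s1, s2}
read a: {s0, s1, s2, s3}
read b: {s0, s2, s3, s4}
read a: {s0, s1, s2, s3, s4}
read a: {s0, s1, s2, s3, s4}
read b: {s0, s2, s3, s4}
read a: {s0, s1, s2, s3, s4}
read c: {s0, s1, s2, s3, s4}
read a: {s0, s1, s2, s3, s4}
Final reachable set {s0, s1, s2, s3, s4} has 5 states.

5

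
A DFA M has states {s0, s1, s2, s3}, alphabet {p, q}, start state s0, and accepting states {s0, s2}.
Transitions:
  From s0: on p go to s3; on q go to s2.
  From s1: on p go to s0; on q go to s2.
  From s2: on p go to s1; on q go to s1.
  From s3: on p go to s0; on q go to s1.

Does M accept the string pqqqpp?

s0 --p--> s3
s3 --q--> s1
s1 --q--> s2
s2 --q--> s1
s1 --p--> s0
s0 --p--> s3
End in state s3, which is not an accepting state.

rejected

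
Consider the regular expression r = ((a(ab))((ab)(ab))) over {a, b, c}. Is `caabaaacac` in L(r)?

no

No split of caabaaacac into u·v has (a(ab)) matching u and ((ab)(ab)) matching v.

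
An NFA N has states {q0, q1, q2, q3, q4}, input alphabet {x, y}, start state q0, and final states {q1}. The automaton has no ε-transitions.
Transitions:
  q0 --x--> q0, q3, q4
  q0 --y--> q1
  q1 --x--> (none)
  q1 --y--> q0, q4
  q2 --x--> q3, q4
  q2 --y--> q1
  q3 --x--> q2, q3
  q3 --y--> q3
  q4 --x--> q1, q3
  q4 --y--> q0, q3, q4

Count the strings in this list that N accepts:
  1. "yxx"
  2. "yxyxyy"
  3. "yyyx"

"yxx": rejected
"yxyxyy": rejected
"yyyx": accepted

1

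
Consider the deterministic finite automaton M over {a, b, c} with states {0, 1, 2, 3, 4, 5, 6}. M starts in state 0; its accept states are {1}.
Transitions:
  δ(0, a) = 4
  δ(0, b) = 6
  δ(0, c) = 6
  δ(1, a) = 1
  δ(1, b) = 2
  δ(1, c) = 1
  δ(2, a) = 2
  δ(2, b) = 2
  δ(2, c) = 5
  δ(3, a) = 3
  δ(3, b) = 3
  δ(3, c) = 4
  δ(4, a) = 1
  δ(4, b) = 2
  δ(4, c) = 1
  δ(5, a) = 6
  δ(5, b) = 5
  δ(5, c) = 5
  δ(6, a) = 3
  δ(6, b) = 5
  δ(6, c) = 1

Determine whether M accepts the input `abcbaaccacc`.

0 --a--> 4
4 --b--> 2
2 --c--> 5
5 --b--> 5
5 --a--> 6
6 --a--> 3
3 --c--> 4
4 --c--> 1
1 --a--> 1
1 --c--> 1
1 --c--> 1
End in state 1, which is an accepting state.

accepted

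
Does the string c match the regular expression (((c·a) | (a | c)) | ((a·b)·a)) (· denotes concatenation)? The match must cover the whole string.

The left alternative ((c·a)|(a|c)) matches c.

yes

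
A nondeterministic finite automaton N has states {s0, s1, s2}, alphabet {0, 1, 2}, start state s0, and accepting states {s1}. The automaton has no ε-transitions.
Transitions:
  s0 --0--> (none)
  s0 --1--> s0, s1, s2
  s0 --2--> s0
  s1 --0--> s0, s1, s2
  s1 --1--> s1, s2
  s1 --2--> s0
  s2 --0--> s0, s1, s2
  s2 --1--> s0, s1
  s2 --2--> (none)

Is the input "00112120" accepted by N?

rejected

Start: {s0}
read 0: {}
The reachable set is empty and stays empty for the remaining 7 symbols.
Reachable ∩ accepting = {} — empty.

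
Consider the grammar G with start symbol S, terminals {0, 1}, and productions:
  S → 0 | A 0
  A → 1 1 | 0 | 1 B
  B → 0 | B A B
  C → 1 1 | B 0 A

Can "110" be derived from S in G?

yes

S ⇒ A0 ⇒ 110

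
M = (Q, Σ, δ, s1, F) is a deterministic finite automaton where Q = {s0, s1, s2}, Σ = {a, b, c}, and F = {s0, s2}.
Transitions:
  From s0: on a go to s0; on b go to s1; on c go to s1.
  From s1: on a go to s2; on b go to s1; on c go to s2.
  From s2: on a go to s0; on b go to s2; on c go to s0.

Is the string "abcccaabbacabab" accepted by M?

accepted

s1 --a--> s2
s2 --b--> s2
s2 --c--> s0
s0 --c--> s1
s1 --c--> s2
s2 --a--> s0
s0 --a--> s0
s0 --b--> s1
s1 --b--> s1
s1 --a--> s2
s2 --c--> s0
s0 --a--> s0
s0 --b--> s1
s1 --a--> s2
s2 --b--> s2
End in state s2, which is an accepting state.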